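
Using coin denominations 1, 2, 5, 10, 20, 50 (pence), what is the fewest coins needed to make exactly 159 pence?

6

Use the largest denomination that fits, subtract, and repeat.
159 − 3×50→9 − 1×5→4 − 2×2→0
Total coins = 3 + 1 + 2 = 6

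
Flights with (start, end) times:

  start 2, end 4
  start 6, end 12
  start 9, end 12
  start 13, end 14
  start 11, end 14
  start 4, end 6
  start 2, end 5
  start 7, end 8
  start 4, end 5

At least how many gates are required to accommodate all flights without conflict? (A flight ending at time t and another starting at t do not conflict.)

3

Count concurrent intervals with a sweep; the peak is the room count.
Events (time:±→running): 2:+→1 2:+→2 4:-→1 4:+→2 4:+→3 … peak 3.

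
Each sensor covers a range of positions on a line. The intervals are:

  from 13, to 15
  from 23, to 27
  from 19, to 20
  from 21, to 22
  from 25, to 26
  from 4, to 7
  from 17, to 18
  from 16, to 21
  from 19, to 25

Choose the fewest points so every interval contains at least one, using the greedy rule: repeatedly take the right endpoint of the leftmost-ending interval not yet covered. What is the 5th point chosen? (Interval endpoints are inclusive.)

Sort by right endpoint; whenever an interval is uncovered, place a point at its right end.
By right end: [4,7]  [13,15]  [17,18]  [19,20]  [16,21]  [21,22]  [19,25]  [25,26]  [23,27]
[4,7] uncovered → point at 7; [13,15] uncovered → point at 15; [17,18] uncovered → point at 18; [19,20] uncovered → point at 20; [21,22] uncovered → point at 22; [25,26] uncovered → point at 26.
Points: 7, 15, 18, 20, 22, 26 (6 total).

22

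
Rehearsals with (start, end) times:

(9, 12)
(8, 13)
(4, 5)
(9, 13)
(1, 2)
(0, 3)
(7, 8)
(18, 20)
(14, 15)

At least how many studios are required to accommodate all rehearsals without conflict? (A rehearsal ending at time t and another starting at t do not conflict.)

3

Events (time:±→running): 0:+→1 1:+→2 2:-→1 3:-→0 4:+→1 5:-→0 7:+→1 8:-→0 8:+→1 9:+→2 9:+→3 … peak 3.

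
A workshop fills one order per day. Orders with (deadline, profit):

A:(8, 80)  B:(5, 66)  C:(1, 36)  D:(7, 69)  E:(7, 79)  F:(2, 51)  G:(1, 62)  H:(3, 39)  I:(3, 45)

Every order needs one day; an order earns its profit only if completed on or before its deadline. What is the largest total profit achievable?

By profit: A(d8,80), E(d7,79), D(d7,69), B(d5,66), G(d1,62), F(d2,51), I(d3,45), H(d3,39), C(d1,36)
A→slot 8; E→slot 7; D→slot 6; B→slot 5; G→slot 1; F→slot 2; I→slot 3; H skipped; C skipped.
Profit = 62 + 51 + 45 + 66 + 69 + 79 + 80 = 452

452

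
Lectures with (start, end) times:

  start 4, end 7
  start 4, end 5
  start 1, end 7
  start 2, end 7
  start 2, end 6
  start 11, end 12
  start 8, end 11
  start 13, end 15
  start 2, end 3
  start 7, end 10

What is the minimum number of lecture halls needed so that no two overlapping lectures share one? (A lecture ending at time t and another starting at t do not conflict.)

Count concurrent intervals with a sweep; the peak is the room count.
Events (time:±→running): 1:+→1 2:+→2 2:+→3 2:+→4 3:-→3 4:+→4 4:+→5 … peak 5.

5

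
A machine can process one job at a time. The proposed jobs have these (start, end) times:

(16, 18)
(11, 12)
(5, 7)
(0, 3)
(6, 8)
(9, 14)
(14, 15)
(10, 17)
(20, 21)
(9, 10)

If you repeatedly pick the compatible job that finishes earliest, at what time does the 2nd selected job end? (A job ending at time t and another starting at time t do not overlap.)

7

Sorted by end: (0,3)  (5,7)  (6,8)  (9,10)  (11,12)  (9,14)  (14,15)  (10,17)  (16,18)  (20,21)
take (0,3); take (5,7); take (9,10); take (11,12); skip (9,14); take (14,15); skip (10,17); take (16,18); take (20,21).
Selected: (0,3) (5,7) (9,10) (11,12) (14,15) (16,18) (20,21)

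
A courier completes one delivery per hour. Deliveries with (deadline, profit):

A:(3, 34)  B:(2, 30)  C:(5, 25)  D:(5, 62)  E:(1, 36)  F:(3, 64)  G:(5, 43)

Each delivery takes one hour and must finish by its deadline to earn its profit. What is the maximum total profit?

Profit order: F=64 D=62 G=43 E=36 A=34 B=30 C=25
Assign: F→slot 3, D→slot 5, G→slot 4, E→slot 1, A→slot 2, B skipped, C skipped.
Slots: [1:E] [2:A] [3:F] [4:G] [5:D]
Profit = 36 + 34 + 64 + 43 + 62 = 239

239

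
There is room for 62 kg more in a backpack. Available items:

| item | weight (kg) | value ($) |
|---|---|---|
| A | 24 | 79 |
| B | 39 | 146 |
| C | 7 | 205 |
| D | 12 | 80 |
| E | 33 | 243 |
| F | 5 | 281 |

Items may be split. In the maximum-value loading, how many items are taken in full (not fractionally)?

4

Sort by value per unit weight and fill in that order.
Order: F (281/5=56.20) > C (205/7=29.29) > E (243/33=7.36) > D (80/12=6.67) > B (146/39=3.74) > A (79/24=3.29)
Fill: take F (5 @ 281) → take C (7 @ 205) → take E (33 @ 243) → take D (12 @ 80) → take 5/39 of B → 18.72; 62/62 used.
4 item(s) taken whole; one partial (take 5/39 of B).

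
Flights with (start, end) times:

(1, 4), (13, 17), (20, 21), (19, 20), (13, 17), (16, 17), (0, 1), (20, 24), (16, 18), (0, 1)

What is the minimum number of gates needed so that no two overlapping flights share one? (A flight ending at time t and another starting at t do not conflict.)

4

Events (time:±→running): 0:+→1 0:+→2 1:-→1 1:-→0 1:+→1 4:-→0 13:+→1 13:+→2 16:+→3 16:+→4 … peak 4.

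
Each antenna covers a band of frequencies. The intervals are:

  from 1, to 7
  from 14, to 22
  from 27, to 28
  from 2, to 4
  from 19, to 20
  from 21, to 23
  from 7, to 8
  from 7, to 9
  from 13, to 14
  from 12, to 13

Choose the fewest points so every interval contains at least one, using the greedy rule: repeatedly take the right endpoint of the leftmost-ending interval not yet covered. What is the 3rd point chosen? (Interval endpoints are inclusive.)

By right end: [2,4]  [1,7]  [7,8]  [7,9]  [12,13]  [13,14]  [19,20]  [14,22]  [21,23]  [27,28]
[2,4] uncovered → point at 4; [7,8] uncovered → point at 8; [12,13] uncovered → point at 13; [19,20] uncovered → point at 20; [21,23] uncovered → point at 23; [27,28] uncovered → point at 28.
Points: 4, 8, 13, 20, 23, 28 (6 total).

13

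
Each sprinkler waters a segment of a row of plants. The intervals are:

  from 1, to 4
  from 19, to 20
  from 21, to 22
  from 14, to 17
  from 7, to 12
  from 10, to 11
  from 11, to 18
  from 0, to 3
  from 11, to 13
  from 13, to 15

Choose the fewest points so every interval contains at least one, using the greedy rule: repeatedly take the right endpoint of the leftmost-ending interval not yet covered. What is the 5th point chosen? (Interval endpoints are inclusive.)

22

Sort by right endpoint; whenever an interval is uncovered, place a point at its right end.
Sorted: [0,3] [1,4] [10,11] [7,12] [11,13] [13,15] [14,17] [11,18] [19,20] [21,22]
{[0,3],[1,4]} hit by 3; {[10,11],[7,12],[11,13]} hit by 11; {[13,15],[14,17],[11,18]} hit by 15; {[19,20]} hit by 20; {[21,22]} hit by 22.
Points: 3, 11, 15, 20, 22 (5 total).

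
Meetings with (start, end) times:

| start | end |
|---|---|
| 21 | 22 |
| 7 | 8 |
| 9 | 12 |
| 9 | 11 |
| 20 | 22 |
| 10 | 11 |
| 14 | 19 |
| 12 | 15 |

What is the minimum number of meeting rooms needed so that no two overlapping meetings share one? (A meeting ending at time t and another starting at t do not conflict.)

Count concurrent intervals with a sweep; the peak is the room count.
starts: [7, 9, 9, 10, 12, 14, 20, 21]
ends:   [8, 11, 11, 12, 15, 19, 22, 22]
s7→1 e8→0 s9→1 s9→2 s10→3  — peak 3.

3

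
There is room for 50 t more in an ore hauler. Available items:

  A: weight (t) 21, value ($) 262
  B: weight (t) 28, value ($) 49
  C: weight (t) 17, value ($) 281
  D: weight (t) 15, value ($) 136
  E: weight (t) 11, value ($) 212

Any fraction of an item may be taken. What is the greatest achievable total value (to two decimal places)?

Greedy by value/weight ratio, highest first.
Order: E (212/11=19.27) > C (281/17=16.53) > A (262/21=12.48) > D (136/15=9.07) > B (49/28=1.75)
Fill: take E (11 @ 212) → take C (17 @ 281) → take A (21 @ 262) → take 1/15 of D → 9.07; 50/50 used.
Total value = 764.07

764.07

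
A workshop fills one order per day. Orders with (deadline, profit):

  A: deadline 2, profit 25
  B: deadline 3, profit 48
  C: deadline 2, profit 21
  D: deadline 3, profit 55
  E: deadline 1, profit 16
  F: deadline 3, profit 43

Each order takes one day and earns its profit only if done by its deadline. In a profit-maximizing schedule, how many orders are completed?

3

Profit order: D=55 B=48 F=43 A=25 C=21 E=16
Assign: D→slot 3, B→slot 2, F→slot 1, A skipped, C skipped, E skipped.
Slots: [1:F] [2:B] [3:D]
3 of 6 scheduled.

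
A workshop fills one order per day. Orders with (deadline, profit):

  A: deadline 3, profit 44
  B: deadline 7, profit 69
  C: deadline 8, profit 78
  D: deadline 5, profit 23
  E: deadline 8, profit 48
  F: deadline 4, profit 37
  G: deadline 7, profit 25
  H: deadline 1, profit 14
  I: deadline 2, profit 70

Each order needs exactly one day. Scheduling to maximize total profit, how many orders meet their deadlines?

8

Take jobs in profit order; each goes to the latest open slot no later than its deadline.
By profit: C(d8,78), I(d2,70), B(d7,69), E(d8,48), A(d3,44), F(d4,37), G(d7,25), D(d5,23), H(d1,14)
C→slot 8; I→slot 2; B→slot 7; E→slot 6; A→slot 3; F→slot 4; G→slot 5; D→slot 1; H skipped.
8 of 9 scheduled.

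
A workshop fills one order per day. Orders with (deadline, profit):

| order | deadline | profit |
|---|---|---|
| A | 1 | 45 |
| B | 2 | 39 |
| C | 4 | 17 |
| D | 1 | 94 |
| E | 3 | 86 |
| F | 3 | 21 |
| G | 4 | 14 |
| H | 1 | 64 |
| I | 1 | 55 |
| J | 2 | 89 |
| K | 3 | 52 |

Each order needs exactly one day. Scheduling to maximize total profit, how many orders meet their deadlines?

4

Take jobs in profit order; each goes to the latest open slot no later than its deadline.
By profit: D(d1,94), J(d2,89), E(d3,86), H(d1,64), I(d1,55), K(d3,52), A(d1,45), B(d2,39), F(d3,21), C(d4,17), G(d4,14)
D→slot 1; J→slot 2; E→slot 3; H skipped; I skipped; K skipped; A skipped; B skipped; F skipped; C→slot 4; G skipped.
4 of 11 scheduled.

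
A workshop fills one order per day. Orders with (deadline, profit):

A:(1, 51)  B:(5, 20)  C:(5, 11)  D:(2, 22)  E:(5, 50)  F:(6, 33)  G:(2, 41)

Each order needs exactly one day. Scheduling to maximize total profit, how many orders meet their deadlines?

Take jobs in profit order; each goes to the latest open slot no later than its deadline.
By profit: A(d1,51), E(d5,50), G(d2,41), F(d6,33), D(d2,22), B(d5,20), C(d5,11)
A→slot 1; E→slot 5; G→slot 2; F→slot 6; D skipped; B→slot 4; C→slot 3.
6 of 7 scheduled.

6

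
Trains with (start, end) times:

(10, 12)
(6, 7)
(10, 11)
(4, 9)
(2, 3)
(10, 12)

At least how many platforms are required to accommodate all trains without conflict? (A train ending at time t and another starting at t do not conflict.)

Events (time:±→running): 2:+→1 3:-→0 4:+→1 6:+→2 7:-→1 9:-→0 10:+→1 10:+→2 10:+→3 … peak 3.

3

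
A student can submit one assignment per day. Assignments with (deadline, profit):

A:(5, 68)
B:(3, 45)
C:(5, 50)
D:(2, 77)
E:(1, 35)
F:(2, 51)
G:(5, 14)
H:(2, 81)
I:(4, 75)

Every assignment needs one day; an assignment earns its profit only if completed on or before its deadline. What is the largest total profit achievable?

Profit order: H=81 D=77 I=75 A=68 F=51 C=50 B=45 E=35 G=14
Assign: H→slot 2, D→slot 1, I→slot 4, A→slot 5, F skipped, C→slot 3, B skipped, E skipped, G skipped.
Slots: [1:D] [2:H] [3:C] [4:I] [5:A]
Profit = 77 + 81 + 50 + 75 + 68 = 351

351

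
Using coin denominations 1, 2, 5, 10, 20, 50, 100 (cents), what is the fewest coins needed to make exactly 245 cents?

Greedy: take as many of the largest coin as possible, then repeat with the remainder.
245 − 2×100→45 − 2×20→5 − 1×5→0
Total coins = 2 + 2 + 1 = 5

5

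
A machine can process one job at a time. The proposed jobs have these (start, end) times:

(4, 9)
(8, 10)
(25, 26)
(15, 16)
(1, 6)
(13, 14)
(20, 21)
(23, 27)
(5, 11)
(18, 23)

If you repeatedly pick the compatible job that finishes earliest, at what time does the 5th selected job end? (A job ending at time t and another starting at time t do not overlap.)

Sorted by end: (1,6)  (4,9)  (8,10)  (5,11)  (13,14)  (15,16)  (20,21)  (18,23)  (25,26)  (23,27)
take (1,6); take (8,10); take (13,14); take (15,16); take (20,21); take (25,26); skip (23,27).
Selected: (1,6) (8,10) (13,14) (15,16) (20,21) (25,26)

21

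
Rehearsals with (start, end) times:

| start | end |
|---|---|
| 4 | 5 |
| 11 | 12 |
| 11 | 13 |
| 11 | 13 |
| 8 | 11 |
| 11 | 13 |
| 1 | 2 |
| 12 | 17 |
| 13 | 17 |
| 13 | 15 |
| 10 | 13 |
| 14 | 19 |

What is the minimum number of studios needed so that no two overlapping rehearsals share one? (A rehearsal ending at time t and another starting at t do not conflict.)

5

Events (time:±→running): 1:+→1 2:-→0 4:+→1 5:-→0 8:+→1 10:+→2 11:-→1 11:+→2 11:+→3 11:+→4 11:+→5 … peak 5.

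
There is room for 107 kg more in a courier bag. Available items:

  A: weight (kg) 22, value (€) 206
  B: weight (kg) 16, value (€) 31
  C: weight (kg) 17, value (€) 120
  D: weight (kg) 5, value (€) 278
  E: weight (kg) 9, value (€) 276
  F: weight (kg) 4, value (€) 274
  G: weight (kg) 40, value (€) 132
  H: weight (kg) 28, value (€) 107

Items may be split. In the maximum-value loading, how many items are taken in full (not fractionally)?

6

Sort by value per unit weight and fill in that order.
Ratios (sorted): F 68.50, D 55.60, E 30.67, A 9.36, C 7.06, H 3.82, G 3.30, B 1.94
take F (4 @ 274); take D (5 @ 278); take E (9 @ 276); take A (22 @ 206); take C (17 @ 120); take H (28 @ 107); take 22/40 of G → 72.60. Capacity used 107/107.
6 item(s) taken whole; one partial (take 22/40 of G).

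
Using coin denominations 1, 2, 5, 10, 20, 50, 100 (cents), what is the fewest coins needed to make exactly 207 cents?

207 = 2×100 + 1×5 + 1×2
Total coins = 2 + 1 + 1 = 4

4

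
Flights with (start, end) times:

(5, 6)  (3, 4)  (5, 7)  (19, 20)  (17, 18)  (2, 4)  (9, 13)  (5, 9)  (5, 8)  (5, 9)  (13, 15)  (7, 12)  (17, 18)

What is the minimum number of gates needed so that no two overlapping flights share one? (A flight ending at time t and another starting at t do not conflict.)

5

Events (time:±→running): 2:+→1 3:+→2 4:-→1 4:-→0 5:+→1 5:+→2 5:+→3 5:+→4 5:+→5 … peak 5.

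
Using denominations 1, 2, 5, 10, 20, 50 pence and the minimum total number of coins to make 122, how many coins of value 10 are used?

Greedy: take as many of the largest coin as possible, then repeat with the remainder.
122 = 2×50 + 1×20 + 1×2
Count of 10: 0

0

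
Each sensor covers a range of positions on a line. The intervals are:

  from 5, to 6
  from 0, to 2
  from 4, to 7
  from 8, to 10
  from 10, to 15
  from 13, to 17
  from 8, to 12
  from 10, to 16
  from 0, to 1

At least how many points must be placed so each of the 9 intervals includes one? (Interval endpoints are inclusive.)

4

By right end: [0,1]  [0,2]  [5,6]  [4,7]  [8,10]  [8,12]  [10,15]  [10,16]  [13,17]
[0,1] uncovered → point at 1; [5,6] uncovered → point at 6; [8,10] uncovered → point at 10; [13,17] uncovered → point at 17.
Points: 1, 6, 10, 17 (4 total).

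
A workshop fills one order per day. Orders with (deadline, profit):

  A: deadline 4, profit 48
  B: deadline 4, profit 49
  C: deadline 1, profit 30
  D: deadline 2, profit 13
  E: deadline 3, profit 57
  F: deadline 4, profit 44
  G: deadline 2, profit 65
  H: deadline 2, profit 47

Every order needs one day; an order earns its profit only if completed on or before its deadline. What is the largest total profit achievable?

219

Take jobs in profit order; each goes to the latest open slot no later than its deadline.
Profit order: G=65 E=57 B=49 A=48 H=47 F=44 C=30 D=13
Assign: G→slot 2, E→slot 3, B→slot 4, A→slot 1, H skipped, F skipped, C skipped, D skipped.
Slots: [1:A] [2:G] [3:E] [4:B]
Profit = 48 + 65 + 57 + 49 = 219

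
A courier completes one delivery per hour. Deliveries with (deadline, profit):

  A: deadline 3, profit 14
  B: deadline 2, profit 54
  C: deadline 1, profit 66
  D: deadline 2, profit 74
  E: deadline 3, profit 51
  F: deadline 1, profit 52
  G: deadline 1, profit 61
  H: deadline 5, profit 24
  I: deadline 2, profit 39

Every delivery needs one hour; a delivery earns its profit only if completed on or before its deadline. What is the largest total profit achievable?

Take jobs in profit order; each goes to the latest open slot no later than its deadline.
By profit: D(d2,74), C(d1,66), G(d1,61), B(d2,54), F(d1,52), E(d3,51), I(d2,39), H(d5,24), A(d3,14)
D→slot 2; C→slot 1; G skipped; B skipped; F skipped; E→slot 3; I skipped; H→slot 5; A skipped.
Profit = 66 + 74 + 51 + 24 = 215

215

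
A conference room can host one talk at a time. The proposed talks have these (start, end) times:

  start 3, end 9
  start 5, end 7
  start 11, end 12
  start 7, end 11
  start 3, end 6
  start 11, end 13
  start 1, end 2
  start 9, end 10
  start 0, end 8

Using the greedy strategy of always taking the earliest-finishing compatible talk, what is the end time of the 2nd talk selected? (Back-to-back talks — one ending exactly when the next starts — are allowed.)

6

Sort by end time and greedily take each interval whose start is ≥ the last chosen end.
Sorted by end: (1,2)  (3,6)  (5,7)  (0,8)  (3,9)  (9,10)  (7,11)  (11,12)  (11,13)
take (1,2); take (3,6); skip (3,9); take (9,10); take (11,12); skip (11,13).
Selected: (1,2) (3,6) (9,10) (11,12)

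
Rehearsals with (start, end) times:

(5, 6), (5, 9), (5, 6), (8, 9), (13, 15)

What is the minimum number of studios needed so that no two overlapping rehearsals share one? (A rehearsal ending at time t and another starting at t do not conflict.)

starts: [5, 5, 5, 8, 13]
ends:   [6, 6, 9, 9, 15]
s5→1 s5→2 s5→3  — peak 3.

3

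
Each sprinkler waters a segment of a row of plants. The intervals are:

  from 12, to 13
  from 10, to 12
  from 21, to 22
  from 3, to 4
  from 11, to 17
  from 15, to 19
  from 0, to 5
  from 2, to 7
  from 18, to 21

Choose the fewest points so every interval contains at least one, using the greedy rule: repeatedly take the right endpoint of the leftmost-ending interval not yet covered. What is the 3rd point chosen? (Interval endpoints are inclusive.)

19

Process intervals by earliest right end; each time one isn't hit yet, stab at its right endpoint.
By right end: [3,4]  [0,5]  [2,7]  [10,12]  [12,13]  [11,17]  [15,19]  [18,21]  [21,22]
[3,4] uncovered → point at 4; [10,12] uncovered → point at 12; [15,19] uncovered → point at 19; [21,22] uncovered → point at 22.
Points: 4, 12, 19, 22 (4 total).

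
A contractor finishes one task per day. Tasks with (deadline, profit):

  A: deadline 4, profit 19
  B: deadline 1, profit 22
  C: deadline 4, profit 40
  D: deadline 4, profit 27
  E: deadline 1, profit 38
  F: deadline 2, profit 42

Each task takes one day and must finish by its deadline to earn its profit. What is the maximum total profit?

Profit order: F=42 C=40 E=38 D=27 B=22 A=19
Assign: F→slot 2, C→slot 4, E→slot 1, D→slot 3, B skipped, A skipped.
Slots: [1:E] [2:F] [3:D] [4:C]
Profit = 38 + 42 + 27 + 40 = 147

147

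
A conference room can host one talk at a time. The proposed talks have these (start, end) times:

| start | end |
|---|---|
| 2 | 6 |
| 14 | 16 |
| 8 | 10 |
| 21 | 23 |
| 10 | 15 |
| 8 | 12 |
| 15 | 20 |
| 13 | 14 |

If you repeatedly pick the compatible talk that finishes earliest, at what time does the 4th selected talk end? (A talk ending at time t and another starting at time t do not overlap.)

16

Sort by end time and greedily take each interval whose start is ≥ the last chosen end.
Sorted by end: (2,6)  (8,10)  (8,12)  (13,14)  (10,15)  (14,16)  (15,20)  (21,23)
take (2,6); take (8,10); skip (8,12); take (13,14); take (14,16); take (21,23).
Selected: (2,6) (8,10) (13,14) (14,16) (21,23)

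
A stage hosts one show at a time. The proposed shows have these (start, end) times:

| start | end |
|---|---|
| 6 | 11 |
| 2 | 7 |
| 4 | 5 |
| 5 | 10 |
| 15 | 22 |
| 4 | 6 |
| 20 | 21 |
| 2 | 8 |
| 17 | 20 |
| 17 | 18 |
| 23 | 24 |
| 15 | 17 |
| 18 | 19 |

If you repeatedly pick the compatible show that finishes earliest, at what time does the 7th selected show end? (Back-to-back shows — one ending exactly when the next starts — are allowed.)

24

Order by finish time; keep every interval that doesn't clash with the previous kept one.
Sorted by end: (4,5)  (4,6)  (2,7)  (2,8)  (5,10)  (6,11)  (15,17)  (17,18)  (18,19)  (17,20)  (20,21)  (15,22)  (23,24)
take (4,5); skip (4,6); take (5,10); take (15,17); take (17,18); take (18,19); take (20,21); take (23,24).
Selected: (4,5) (5,10) (15,17) (17,18) (18,19) (20,21) (23,24)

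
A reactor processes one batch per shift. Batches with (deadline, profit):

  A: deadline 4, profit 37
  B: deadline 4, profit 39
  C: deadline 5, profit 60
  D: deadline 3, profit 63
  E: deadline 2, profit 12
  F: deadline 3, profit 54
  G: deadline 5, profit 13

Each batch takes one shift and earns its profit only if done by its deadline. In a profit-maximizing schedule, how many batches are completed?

5

By profit: D(d3,63), C(d5,60), F(d3,54), B(d4,39), A(d4,37), G(d5,13), E(d2,12)
D→slot 3; C→slot 5; F→slot 2; B→slot 4; A→slot 1; G skipped; E skipped.
5 of 7 scheduled.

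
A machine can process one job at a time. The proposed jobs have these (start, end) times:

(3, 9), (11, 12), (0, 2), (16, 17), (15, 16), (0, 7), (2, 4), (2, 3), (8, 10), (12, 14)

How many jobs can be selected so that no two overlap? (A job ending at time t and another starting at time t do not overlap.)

7

Order by finish time; keep every interval that doesn't clash with the previous kept one.
Sorted by end: (0,2)  (2,3)  (2,4)  (0,7)  (3,9)  (8,10)  (11,12)  (12,14)  (15,16)  (16,17)
take (0,2); take (2,3); take (3,9); skip (8,10); take (11,12); take (12,14); take (15,16); take (16,17).
Selected 7 jobs.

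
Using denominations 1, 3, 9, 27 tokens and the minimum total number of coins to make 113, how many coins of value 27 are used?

4

Greedy: take as many of the largest coin as possible, then repeat with the remainder.
113 = 4×27 + 1×3 + 2×1
Count of 27: 4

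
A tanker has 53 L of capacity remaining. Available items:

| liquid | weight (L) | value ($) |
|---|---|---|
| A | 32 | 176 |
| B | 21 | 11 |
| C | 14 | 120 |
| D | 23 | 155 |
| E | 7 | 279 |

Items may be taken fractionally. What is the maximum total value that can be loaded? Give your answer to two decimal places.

Order: E (279/7=39.86) > C (120/14=8.57) > D (155/23=6.74) > A (176/32=5.50) > B (11/21=0.52)
Fill: take E (7 @ 279) → take C (14 @ 120) → take D (23 @ 155) → take 9/32 of A → 49.50; 53/53 used.
Total value = 603.50

603.50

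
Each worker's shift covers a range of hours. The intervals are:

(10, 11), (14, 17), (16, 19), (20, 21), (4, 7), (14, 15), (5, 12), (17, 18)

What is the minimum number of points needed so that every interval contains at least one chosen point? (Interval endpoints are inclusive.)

Sorted: [4,7] [10,11] [5,12] [14,15] [14,17] [17,18] [16,19] [20,21]
{[4,7]} hit by 7; {[10,11],[5,12]} hit by 11; {[14,15],[14,17]} hit by 15; {[17,18],[16,19]} hit by 18; {[20,21]} hit by 21.
Points: 7, 11, 15, 18, 21 (5 total).

5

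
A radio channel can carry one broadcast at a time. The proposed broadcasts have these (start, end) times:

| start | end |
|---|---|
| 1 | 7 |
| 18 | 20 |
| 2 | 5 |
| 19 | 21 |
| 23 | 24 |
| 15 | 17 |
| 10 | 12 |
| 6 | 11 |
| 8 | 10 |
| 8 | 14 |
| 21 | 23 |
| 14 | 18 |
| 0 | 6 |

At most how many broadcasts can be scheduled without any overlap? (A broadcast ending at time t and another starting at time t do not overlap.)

By end time: (2,5), (0,6), (1,7), (8,10), (6,11), (10,12), (8,14), (15,17), (14,18), (18,20), (19,21), (21,23), (23,24).
Pick (2,5); next start ≥ 5 → (8,10); next start ≥ 10 → (10,12); next start ≥ 12 → (15,17); next start ≥ 17 → (18,20); next start ≥ 20 → (21,23); next start ≥ 23 → (23,24).
Selected 7 broadcasts.

7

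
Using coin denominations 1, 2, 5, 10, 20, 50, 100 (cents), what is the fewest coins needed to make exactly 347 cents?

7

Use the largest denomination that fits, subtract, and repeat.
347 = 3×100 + 2×20 + 1×5 + 1×2
Total coins = 3 + 2 + 1 + 1 = 7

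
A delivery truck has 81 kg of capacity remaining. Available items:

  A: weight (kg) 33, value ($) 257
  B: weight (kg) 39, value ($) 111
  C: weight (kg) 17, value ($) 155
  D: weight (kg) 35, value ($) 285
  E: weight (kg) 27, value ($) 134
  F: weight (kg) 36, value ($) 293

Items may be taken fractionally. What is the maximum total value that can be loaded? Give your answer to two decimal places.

Sort by value per unit weight and fill in that order.
Ratios (sorted): C 9.12, D 8.14, F 8.14, A 7.79, E 4.96, B 2.85
take C (17 @ 155); take D (35 @ 285); take 29/36 of F → 236.03. Capacity used 81/81.
Total value = 676.03

676.03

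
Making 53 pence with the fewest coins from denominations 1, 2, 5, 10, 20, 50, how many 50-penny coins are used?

53 = 1×50 + 1×2 + 1×1
Count of 50: 1

1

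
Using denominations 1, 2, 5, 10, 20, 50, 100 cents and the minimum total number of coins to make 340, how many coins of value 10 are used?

Use the largest denomination that fits, subtract, and repeat.
340 − 3×100→40 − 2×20→0
Count of 10: 0

0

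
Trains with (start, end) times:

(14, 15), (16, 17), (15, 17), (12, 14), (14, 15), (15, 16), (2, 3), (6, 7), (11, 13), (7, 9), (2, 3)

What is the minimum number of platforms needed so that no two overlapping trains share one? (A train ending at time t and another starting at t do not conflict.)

2

starts: [2, 2, 6, 7, 11, 12, 14, 14, 15, 15, 16]
ends:   [3, 3, 7, 9, 13, 14, 15, 15, 16, 17, 17]
s2→1 s2→2  — peak 2.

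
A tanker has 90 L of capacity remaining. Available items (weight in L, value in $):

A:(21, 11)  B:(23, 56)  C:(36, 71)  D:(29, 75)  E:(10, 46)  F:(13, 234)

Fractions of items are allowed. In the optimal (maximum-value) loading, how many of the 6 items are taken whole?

4

Greedy by value/weight ratio, highest first.
Ratios (sorted): F 18.00, E 4.60, D 2.59, B 2.43, C 1.97, A 0.52
take F (13 @ 234); take E (10 @ 46); take D (29 @ 75); take B (23 @ 56); take 15/36 of C → 29.58. Capacity used 90/90.
4 item(s) taken whole; one partial (take 15/36 of C).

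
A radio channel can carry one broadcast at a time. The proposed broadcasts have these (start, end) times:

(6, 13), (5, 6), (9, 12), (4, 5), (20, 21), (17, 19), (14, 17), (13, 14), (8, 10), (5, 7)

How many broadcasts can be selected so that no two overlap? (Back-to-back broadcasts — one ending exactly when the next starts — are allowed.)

7

Greedy by earliest finish: after sorting by end time, pick each interval compatible with the last pick.
By end time: (4,5), (5,6), (5,7), (8,10), (9,12), (6,13), (13,14), (14,17), (17,19), (20,21).
Pick (4,5); next start ≥ 5 → (5,6); next start ≥ 6 → (8,10); next start ≥ 10 → (13,14); next start ≥ 14 → (14,17); next start ≥ 17 → (17,19); next start ≥ 19 → (20,21).
Selected 7 broadcasts.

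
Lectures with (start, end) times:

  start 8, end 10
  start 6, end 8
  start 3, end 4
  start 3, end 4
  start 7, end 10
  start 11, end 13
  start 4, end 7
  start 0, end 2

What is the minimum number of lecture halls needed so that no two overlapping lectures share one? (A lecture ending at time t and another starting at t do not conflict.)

Count concurrent intervals with a sweep; the peak is the room count.
starts: [0, 3, 3, 4, 6, 7, 8, 11]
ends:   [2, 4, 4, 7, 8, 10, 10, 13]
s0→1 e2→0 s3→1 s3→2  — peak 2.

2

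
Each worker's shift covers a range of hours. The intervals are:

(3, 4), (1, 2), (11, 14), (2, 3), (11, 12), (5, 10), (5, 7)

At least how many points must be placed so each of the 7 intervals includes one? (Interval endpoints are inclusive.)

4

Sorted: [1,2] [2,3] [3,4] [5,7] [5,10] [11,12] [11,14]
{[1,2],[2,3]} hit by 2; {[3,4]} hit by 4; {[5,7],[5,10]} hit by 7; {[11,12],[11,14]} hit by 12.
Points: 2, 4, 7, 12 (4 total).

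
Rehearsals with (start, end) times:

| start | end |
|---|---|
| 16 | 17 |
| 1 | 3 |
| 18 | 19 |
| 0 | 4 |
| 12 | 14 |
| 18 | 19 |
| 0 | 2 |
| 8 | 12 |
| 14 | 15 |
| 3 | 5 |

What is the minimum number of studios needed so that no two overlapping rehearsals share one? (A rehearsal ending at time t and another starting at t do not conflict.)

Count concurrent intervals with a sweep; the peak is the room count.
Events (time:±→running): 0:+→1 0:+→2 1:+→3 … peak 3.

3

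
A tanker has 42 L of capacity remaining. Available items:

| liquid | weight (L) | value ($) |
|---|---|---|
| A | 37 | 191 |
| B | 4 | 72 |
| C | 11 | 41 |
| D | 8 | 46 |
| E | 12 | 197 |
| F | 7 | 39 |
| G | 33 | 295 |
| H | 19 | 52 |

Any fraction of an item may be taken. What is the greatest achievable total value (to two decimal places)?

501.42

Order: B (72/4=18.00) > E (197/12=16.42) > G (295/33=8.94) > D (46/8=5.75) > F (39/7=5.57) > A (191/37=5.16) > C (41/11=3.73) > H (52/19=2.74)
Fill: take B (4 @ 72) → take E (12 @ 197) → take 26/33 of G → 232.42; 42/42 used.
Total value = 501.42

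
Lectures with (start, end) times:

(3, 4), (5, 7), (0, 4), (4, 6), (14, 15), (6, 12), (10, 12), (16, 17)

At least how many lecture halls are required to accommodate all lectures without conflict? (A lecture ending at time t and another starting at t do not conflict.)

2

The answer is the maximum number of intervals overlapping at any instant.
starts: [0, 3, 4, 5, 6, 10, 14, 16]
ends:   [4, 4, 6, 7, 12, 12, 15, 17]
s0→1 s3→2  — peak 2.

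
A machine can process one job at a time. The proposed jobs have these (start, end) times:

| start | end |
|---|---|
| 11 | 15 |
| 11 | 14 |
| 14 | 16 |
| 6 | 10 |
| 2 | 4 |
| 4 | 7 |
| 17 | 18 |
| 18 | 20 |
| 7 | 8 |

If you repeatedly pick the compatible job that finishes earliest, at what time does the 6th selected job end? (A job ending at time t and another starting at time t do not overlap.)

18

Sorted by end: (2,4)  (4,7)  (7,8)  (6,10)  (11,14)  (11,15)  (14,16)  (17,18)  (18,20)
take (2,4); take (4,7); take (7,8); take (11,14); skip (11,15); take (14,16); take (17,18); take (18,20).
Selected: (2,4) (4,7) (7,8) (11,14) (14,16) (17,18) (18,20)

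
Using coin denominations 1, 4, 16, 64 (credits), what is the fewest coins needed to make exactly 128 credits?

2

Use the largest denomination that fits, subtract, and repeat.
128 − 2×64→0
Total coins = 2 = 2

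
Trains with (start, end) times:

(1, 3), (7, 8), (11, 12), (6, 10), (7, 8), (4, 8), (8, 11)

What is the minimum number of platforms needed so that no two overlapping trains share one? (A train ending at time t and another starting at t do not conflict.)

starts: [1, 4, 6, 7, 7, 8, 11]
ends:   [3, 8, 8, 8, 10, 11, 12]
s1→1 e3→0 s4→1 s6→2 s7→3 s7→4  — peak 4.

4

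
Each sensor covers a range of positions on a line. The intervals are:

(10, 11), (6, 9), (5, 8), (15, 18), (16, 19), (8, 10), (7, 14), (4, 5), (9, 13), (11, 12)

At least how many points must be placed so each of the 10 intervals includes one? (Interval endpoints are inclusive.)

Sort by right endpoint; whenever an interval is uncovered, place a point at its right end.
By right end: [4,5]  [5,8]  [6,9]  [8,10]  [10,11]  [11,12]  [9,13]  [7,14]  [15,18]  [16,19]
[4,5] uncovered → point at 5; [6,9] uncovered → point at 9; [10,11] uncovered → point at 11; [15,18] uncovered → point at 18.
Points: 5, 9, 11, 18 (4 total).

4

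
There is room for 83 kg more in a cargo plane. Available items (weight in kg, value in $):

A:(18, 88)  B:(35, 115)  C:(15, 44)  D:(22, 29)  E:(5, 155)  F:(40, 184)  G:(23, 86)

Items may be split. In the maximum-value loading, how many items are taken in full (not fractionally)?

3

Ratios (sorted): E 31.00, A 4.89, F 4.60, G 3.74, B 3.29, C 2.93, D 1.32
take E (5 @ 155); take A (18 @ 88); take F (40 @ 184); take 20/23 of G → 74.78. Capacity used 83/83.
3 item(s) taken whole; one partial (take 20/23 of G).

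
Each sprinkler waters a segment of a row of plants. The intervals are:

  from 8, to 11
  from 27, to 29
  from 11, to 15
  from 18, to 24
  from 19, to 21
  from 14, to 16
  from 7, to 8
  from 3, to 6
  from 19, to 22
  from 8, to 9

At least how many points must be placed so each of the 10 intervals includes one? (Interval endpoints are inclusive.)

Sorted: [3,6] [7,8] [8,9] [8,11] [11,15] [14,16] [19,21] [19,22] [18,24] [27,29]
{[3,6]} hit by 6; {[7,8],[8,9],[8,11]} hit by 8; {[11,15],[14,16]} hit by 15; {[19,21],[19,22],[18,24]} hit by 21; {[27,29]} hit by 29.
Points: 6, 8, 15, 21, 29 (5 total).

5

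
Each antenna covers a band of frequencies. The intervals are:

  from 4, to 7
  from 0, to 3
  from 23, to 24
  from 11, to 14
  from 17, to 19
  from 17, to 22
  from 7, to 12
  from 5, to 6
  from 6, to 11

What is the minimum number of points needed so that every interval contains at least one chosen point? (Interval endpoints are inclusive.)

5

Sorted: [0,3] [5,6] [4,7] [6,11] [7,12] [11,14] [17,19] [17,22] [23,24]
{[0,3]} hit by 3; {[5,6],[4,7],[6,11]} hit by 6; {[7,12],[11,14]} hit by 12; {[17,19],[17,22]} hit by 19; {[23,24]} hit by 24.
Points: 3, 6, 12, 19, 24 (5 total).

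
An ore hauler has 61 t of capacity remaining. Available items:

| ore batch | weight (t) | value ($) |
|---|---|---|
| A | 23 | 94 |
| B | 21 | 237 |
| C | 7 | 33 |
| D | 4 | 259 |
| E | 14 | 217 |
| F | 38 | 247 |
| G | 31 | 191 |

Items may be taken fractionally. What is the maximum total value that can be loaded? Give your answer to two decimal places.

856.00

Sort by value per unit weight and fill in that order.
Order: D (259/4=64.75) > E (217/14=15.50) > B (237/21=11.29) > F (247/38=6.50) > G (191/31=6.16) > C (33/7=4.71) > A (94/23=4.09)
Fill: take D (4 @ 259) → take E (14 @ 217) → take B (21 @ 237) → take 22/38 of F → 143.00; 61/61 used.
Total value = 856.00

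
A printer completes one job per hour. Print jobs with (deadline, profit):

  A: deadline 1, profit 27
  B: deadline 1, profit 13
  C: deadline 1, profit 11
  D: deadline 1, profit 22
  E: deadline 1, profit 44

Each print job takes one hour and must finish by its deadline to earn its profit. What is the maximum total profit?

44

Take jobs in profit order; each goes to the latest open slot no later than its deadline.
By profit: E(d1,44), A(d1,27), D(d1,22), B(d1,13), C(d1,11)
E→slot 1; A skipped; D skipped; B skipped; C skipped.
Profit = 44 = 44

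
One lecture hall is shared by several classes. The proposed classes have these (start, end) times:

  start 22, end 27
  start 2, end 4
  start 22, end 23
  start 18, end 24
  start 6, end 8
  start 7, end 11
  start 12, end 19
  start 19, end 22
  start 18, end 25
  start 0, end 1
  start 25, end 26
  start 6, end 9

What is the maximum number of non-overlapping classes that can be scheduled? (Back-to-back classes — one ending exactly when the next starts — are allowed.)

Order by finish time; keep every interval that doesn't clash with the previous kept one.
By end time: (0,1), (2,4), (6,8), (6,9), (7,11), (12,19), (19,22), (22,23), (18,24), (18,25), (25,26), (22,27).
Pick (0,1); next start ≥ 1 → (2,4); next start ≥ 4 → (6,8); next start ≥ 8 → (12,19); next start ≥ 19 → (19,22); next start ≥ 22 → (22,23); next start ≥ 23 → (25,26).
Selected 7 classes.

7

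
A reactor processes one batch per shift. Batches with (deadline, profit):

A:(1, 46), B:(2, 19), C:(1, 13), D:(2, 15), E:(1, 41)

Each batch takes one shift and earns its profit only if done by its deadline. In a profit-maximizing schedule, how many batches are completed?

Take jobs in profit order; each goes to the latest open slot no later than its deadline.
Profit order: A=46 E=41 B=19 D=15 C=13
Assign: A→slot 1, E skipped, B→slot 2, D skipped, C skipped.
Slots: [1:A] [2:B]
2 of 5 scheduled.

2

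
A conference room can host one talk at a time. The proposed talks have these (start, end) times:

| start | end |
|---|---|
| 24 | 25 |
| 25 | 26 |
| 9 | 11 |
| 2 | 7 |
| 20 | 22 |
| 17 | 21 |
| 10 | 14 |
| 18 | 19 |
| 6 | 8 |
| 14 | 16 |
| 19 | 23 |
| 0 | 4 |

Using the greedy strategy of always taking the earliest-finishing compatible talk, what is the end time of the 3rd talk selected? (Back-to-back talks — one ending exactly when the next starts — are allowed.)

11

Sort by end time and greedily take each interval whose start is ≥ the last chosen end.
By end time: (0,4), (2,7), (6,8), (9,11), (10,14), (14,16), (18,19), (17,21), (20,22), (19,23), (24,25), (25,26).
Pick (0,4); next start ≥ 4 → (6,8); next start ≥ 8 → (9,11); next start ≥ 11 → (14,16); next start ≥ 16 → (18,19); next start ≥ 19 → (20,22); next start ≥ 22 → (24,25); next start ≥ 25 → (25,26).
Selected: (0,4) (6,8) (9,11) (14,16) (18,19) (20,22) (24,25) (25,26)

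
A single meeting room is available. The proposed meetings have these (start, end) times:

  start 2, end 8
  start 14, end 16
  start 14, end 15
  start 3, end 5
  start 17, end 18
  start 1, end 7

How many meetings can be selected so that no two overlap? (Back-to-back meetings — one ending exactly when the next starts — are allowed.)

3

Greedy by earliest finish: after sorting by end time, pick each interval compatible with the last pick.
By end time: (3,5), (1,7), (2,8), (14,15), (14,16), (17,18).
Pick (3,5); next start ≥ 5 → (14,15); next start ≥ 15 → (17,18).
Selected 3 meetings.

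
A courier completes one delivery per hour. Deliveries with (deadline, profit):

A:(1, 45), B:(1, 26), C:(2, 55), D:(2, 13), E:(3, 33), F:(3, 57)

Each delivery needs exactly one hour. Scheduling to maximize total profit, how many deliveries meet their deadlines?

Take jobs in profit order; each goes to the latest open slot no later than its deadline.
By profit: F(d3,57), C(d2,55), A(d1,45), E(d3,33), B(d1,26), D(d2,13)
F→slot 3; C→slot 2; A→slot 1; E skipped; B skipped; D skipped.
3 of 6 scheduled.

3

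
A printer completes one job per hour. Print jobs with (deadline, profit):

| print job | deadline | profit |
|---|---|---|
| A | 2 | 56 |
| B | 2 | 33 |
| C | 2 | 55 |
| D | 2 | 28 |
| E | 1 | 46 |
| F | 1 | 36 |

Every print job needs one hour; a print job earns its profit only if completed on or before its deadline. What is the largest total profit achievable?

Take jobs in profit order; each goes to the latest open slot no later than its deadline.
Profit order: A=56 C=55 E=46 F=36 B=33 D=28
Assign: A→slot 2, C→slot 1, E skipped, F skipped, B skipped, D skipped.
Slots: [1:C] [2:A]
Profit = 55 + 56 = 111

111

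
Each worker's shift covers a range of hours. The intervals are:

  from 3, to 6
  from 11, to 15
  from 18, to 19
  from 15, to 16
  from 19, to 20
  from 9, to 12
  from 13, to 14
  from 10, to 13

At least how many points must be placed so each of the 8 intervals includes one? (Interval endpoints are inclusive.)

5

Process intervals by earliest right end; each time one isn't hit yet, stab at its right endpoint.
By right end: [3,6]  [9,12]  [10,13]  [13,14]  [11,15]  [15,16]  [18,19]  [19,20]
[3,6] uncovered → point at 6; [9,12] uncovered → point at 12; [13,14] uncovered → point at 14; [15,16] uncovered → point at 16; [18,19] uncovered → point at 19.
Points: 6, 12, 14, 16, 19 (5 total).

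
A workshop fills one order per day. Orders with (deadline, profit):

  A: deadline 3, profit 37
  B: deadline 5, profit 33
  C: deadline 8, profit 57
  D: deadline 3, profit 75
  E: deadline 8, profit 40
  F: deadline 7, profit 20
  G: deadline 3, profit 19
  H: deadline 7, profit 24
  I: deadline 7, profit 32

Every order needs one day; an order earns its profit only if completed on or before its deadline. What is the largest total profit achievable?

318

Take jobs in profit order; each goes to the latest open slot no later than its deadline.
By profit: D(d3,75), C(d8,57), E(d8,40), A(d3,37), B(d5,33), I(d7,32), H(d7,24), F(d7,20), G(d3,19)
D→slot 3; C→slot 8; E→slot 7; A→slot 2; B→slot 5; I→slot 6; H→slot 4; F→slot 1; G skipped.
Profit = 20 + 37 + 75 + 24 + 33 + 32 + 40 + 57 = 318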